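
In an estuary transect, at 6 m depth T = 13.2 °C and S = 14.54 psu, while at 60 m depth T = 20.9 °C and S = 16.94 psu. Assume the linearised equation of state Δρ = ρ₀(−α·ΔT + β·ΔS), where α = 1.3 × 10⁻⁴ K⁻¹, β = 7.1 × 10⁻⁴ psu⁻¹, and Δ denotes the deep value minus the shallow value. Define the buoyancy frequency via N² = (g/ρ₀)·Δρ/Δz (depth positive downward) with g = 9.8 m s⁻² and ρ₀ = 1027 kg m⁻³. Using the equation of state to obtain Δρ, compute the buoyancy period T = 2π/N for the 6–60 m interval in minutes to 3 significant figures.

9.27 min

ΔT = +7.7 K, ΔS = +2.40 psu (deep − shallow).
Δρ/ρ₀ = −αΔT + βΔS = -1.001 × 10⁻³ + 1.704 × 10⁻³ = 7.03 × 10⁻⁴, so Δρ ≈ 0.7220 kg m⁻³.
N² = (g/ρ₀)·Δρ/Δz = g·(Δρ/ρ₀)/Δz = 9.8 × 7.03 × 10⁻⁴ / 54 = 1.2758 × 10⁻⁴ s⁻².
N = √(1.2758 × 10⁻⁴) = 0.011295 rad s⁻¹ → T = 2π/N = 556.28 s = 9.2713 min ≈ 9.27 min.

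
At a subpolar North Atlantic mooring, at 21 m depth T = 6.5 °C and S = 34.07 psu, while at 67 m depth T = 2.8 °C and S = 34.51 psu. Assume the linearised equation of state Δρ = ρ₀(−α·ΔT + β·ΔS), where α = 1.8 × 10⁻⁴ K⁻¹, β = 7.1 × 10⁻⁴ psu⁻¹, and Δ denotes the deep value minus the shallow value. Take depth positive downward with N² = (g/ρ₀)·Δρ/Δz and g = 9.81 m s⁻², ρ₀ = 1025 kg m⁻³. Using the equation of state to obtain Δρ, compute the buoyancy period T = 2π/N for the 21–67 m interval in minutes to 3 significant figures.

7.25 min

ΔT = -3.7 K, ΔS = +0.44 psu (deep − shallow).
Δρ/ρ₀ = −αΔT + βΔS = 6.66 × 10⁻⁴ + 3.124 × 10⁻⁴ = 9.784 × 10⁻⁴, so Δρ ≈ 1.003 kg m⁻³.
N² = (g/ρ₀)·Δρ/Δz = g·(Δρ/ρ₀)/Δz = 9.81 × 9.784 × 10⁻⁴ / 46 = 2.0865 × 10⁻⁴ s⁻².
N = √(2.0865 × 10⁻⁴) = 0.014445 rad s⁻¹ → T = 2π/N = 434.97 s = 7.2495 min ≈ 7.25 min.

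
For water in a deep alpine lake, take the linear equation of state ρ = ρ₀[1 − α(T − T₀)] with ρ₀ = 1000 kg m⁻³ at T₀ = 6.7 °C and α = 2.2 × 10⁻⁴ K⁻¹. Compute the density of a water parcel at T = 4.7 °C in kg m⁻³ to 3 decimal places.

T − T₀ = -2.0 K.
Bracket = 1 − α·(-2.0) = 1 + (4.40 × 10⁻⁴) = 1.0004400.
ρ = 1000 × 1.0004400 = 1000.440 kg m⁻³.

1000.440 kg m⁻³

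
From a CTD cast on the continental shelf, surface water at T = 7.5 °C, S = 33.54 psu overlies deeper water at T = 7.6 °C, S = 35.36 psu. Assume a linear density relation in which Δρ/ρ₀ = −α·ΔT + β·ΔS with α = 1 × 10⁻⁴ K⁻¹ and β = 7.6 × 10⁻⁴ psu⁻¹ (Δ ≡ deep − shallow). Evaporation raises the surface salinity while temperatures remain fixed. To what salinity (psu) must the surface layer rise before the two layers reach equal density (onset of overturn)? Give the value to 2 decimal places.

35.35 psu

Neutral buoyancy requires −α(T_deep − T_surf) + β(S_deep − S_surf′) = 0.
S_surf′ = S_deep − (α/β)·ΔT = 35.36 − (1 × 10⁻⁴/7.6 × 10⁻⁴)·(+0.1) = 35.3468 psu.
Increase required: 35.3468 − 33.54 = 1.8068 psu.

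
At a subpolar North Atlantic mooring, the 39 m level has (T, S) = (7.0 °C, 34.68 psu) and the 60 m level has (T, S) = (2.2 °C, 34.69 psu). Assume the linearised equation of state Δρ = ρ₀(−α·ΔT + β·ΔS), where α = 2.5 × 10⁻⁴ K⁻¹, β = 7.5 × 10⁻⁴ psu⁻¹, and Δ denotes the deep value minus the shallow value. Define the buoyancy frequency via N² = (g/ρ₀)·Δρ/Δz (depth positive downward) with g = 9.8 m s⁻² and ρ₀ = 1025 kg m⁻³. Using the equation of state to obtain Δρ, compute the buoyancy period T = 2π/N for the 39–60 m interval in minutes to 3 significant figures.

ΔT = -4.8 K, ΔS = +0.01 psu (deep − shallow).
Δρ/ρ₀ = −αΔT + βΔS = 1.20 × 10⁻³ + 7.50 × 10⁻⁶ = 1.2075 × 10⁻³, so Δρ ≈ 1.238 kg m⁻³.
N² = (g/ρ₀)·Δρ/Δz = g·(Δρ/ρ₀)/Δz = 9.8 × 1.2075 × 10⁻³ / 21 = 5.6350 × 10⁻⁴ s⁻².
N = √(5.6350 × 10⁻⁴) = 0.023738 rad s⁻¹ → T = 2π/N = 264.69 s = 4.4115 min ≈ 4.41 min.

4.41 min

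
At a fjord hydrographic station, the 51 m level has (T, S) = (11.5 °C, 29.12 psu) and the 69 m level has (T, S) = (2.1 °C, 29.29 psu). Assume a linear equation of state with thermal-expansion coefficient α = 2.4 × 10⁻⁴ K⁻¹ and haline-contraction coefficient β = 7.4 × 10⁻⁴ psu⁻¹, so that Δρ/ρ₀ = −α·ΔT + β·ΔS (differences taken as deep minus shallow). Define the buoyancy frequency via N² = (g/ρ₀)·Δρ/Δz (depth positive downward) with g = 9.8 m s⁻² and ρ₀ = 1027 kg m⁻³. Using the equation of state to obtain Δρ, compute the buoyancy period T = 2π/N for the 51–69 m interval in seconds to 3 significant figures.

ΔT = -9.4 K, ΔS = +0.17 psu (deep − shallow).
Δρ/ρ₀ = −αΔT + βΔS = 2.256 × 10⁻³ + 1.258 × 10⁻⁴ = 2.3818 × 10⁻³, so Δρ ≈ 2.446 kg m⁻³.
N² = (g/ρ₀)·Δρ/Δz = g·(Δρ/ρ₀)/Δz = 9.8 × 2.3818 × 10⁻³ / 18 = 1.2968 × 10⁻³ s⁻².
N = √(1.2968 × 10⁻³) = 0.036011 rad s⁻¹ → T = 2π/N = 174.48 s ≈ 174 s.

174 s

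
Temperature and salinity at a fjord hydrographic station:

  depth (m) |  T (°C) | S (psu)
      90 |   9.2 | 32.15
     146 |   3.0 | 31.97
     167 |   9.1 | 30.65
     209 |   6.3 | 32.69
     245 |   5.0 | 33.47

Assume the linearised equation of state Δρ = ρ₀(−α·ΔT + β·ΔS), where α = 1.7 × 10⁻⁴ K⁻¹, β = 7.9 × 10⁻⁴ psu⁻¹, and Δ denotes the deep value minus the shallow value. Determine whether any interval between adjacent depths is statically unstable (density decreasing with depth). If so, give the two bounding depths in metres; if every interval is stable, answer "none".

Evaluate Δρ/ρ₀ = −αΔT + βΔS across each adjacent pair:
  90–146 m: −αΔT+βΔS = −(1.7 × 10⁻⁴)(-6.2)+(7.9 × 10⁻⁴)(-0.18) = 9.1 × 10⁻⁴ → stable
  146–167 m: −αΔT+βΔS = −(1.7 × 10⁻⁴)(+6.1)+(7.9 × 10⁻⁴)(-1.32) = -2.1 × 10⁻³ → UNSTABLE
  167–209 m: −αΔT+βΔS = −(1.7 × 10⁻⁴)(-2.8)+(7.9 × 10⁻⁴)(+2.04) = 2.1 × 10⁻³ → stable
  209–245 m: −αΔT+βΔS = −(1.7 × 10⁻⁴)(-1.3)+(7.9 × 10⁻⁴)(+0.78) = 8.4 × 10⁻⁴ → stable
The 146–167 m interval has Δρ < 0: lighter water underlies denser water.

146–167 m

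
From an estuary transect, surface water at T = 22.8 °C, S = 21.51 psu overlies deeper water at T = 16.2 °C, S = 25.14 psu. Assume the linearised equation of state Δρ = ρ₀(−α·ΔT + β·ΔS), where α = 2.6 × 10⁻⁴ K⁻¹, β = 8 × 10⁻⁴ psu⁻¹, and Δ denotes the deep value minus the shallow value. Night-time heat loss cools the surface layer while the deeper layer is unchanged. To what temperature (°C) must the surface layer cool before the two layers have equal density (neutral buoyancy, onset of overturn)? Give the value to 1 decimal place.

Neutral buoyancy requires Δρ = 0, i.e. −α(T_deep − T_surf′) + β(S_deep − S_surf) = 0.
T_surf′ = T_deep − (β/α)·ΔS = 16.2 − (8 × 10⁻⁴/2.6 × 10⁻⁴)·(+3.63) = 5.031 °C.
Cooling required: 22.8 − (5.031) = 17.769 °C.

5.0 °C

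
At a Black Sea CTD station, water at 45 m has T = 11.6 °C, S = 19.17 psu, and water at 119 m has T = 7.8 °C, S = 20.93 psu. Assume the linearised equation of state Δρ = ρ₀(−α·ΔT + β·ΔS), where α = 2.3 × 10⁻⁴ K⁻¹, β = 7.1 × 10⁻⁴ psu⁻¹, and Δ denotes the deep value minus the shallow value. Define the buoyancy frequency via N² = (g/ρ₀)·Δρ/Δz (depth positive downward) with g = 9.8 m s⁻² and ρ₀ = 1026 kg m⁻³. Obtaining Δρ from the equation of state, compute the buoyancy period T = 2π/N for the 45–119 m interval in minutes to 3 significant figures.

ΔT = -3.8 K, ΔS = +1.76 psu (deep − shallow).
Δρ/ρ₀ = −αΔT + βΔS = 8.74 × 10⁻⁴ + 1.2496 × 10⁻³ = 2.1236 × 10⁻³, so Δρ ≈ 2.179 kg m⁻³.
N² = (g/ρ₀)·Δρ/Δz = g·(Δρ/ρ₀)/Δz = 9.8 × 2.1236 × 10⁻³ / 74 = 2.8123 × 10⁻⁴ s⁻².
N = √(2.8123 × 10⁻⁴) = 0.016770 rad s⁻¹ → T = 2π/N = 374.67 s = 6.2445 min ≈ 6.24 min.

6.24 min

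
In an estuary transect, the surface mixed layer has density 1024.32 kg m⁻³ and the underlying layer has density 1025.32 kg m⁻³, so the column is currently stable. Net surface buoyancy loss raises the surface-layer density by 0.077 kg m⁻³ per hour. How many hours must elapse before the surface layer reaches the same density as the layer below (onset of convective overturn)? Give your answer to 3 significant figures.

13.0 hours

Density deficit of the surface layer: 1025.32 − 1024.32 = 1.0 kg m⁻³.
Required change = 1.0 / 0.077 = 13.0 hours.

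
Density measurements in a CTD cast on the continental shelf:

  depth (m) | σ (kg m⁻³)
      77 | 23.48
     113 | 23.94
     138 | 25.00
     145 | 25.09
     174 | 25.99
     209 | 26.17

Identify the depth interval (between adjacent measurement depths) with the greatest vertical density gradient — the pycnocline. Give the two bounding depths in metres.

113–138 m

Compute the density gradient over each adjacent pair:
  77–113 m: Δρ/Δz = 0.46/36 = 0.013 kg m⁻⁴
  113–138 m: Δρ/Δz = 1.06/25 = 0.042 kg m⁻⁴
  138–145 m: Δρ/Δz = 0.09/7 = 0.013 kg m⁻⁴
  145–174 m: Δρ/Δz = 0.90/29 = 0.031 kg m⁻⁴
  174–209 m: Δρ/Δz = 0.18/35 = 5.1 × 10⁻³ kg m⁻⁴
The largest gradient is in the 113–138 m interval — the pycnocline.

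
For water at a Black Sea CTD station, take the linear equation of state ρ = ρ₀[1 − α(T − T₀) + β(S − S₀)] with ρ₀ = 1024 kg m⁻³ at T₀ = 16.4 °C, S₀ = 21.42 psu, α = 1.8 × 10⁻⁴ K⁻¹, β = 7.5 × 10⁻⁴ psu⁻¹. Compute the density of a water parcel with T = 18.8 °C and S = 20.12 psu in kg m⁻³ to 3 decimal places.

T − T₀ = +2.4 K, S − S₀ = -1.30 psu.
Bracket = 1 − α·(+2.4) + β·(-1.30) = 1 + (-1.407 × 10⁻³) = 0.9985930.
ρ = 1024 × 0.9985930 = 1022.559 kg m⁻³.

1022.559 kg m⁻³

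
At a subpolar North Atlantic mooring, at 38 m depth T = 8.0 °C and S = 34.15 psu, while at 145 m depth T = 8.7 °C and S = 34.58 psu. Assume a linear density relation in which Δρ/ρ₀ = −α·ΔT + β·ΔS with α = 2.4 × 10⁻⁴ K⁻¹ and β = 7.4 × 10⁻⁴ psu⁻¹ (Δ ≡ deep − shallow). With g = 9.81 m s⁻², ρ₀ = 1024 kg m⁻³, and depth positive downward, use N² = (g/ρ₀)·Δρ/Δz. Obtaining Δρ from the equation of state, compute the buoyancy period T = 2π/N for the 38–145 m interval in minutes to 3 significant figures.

ΔT = +0.7 K, ΔS = +0.43 psu (deep − shallow).
Δρ/ρ₀ = −αΔT + βΔS = -1.68 × 10⁻⁴ + 3.182 × 10⁻⁴ = 1.502 × 10⁻⁴, so Δρ ≈ 0.1538 kg m⁻³.
N² = (g/ρ₀)·Δρ/Δz = g·(Δρ/ρ₀)/Δz = 9.81 × 1.502 × 10⁻⁴ / 107 = 1.3771 × 10⁻⁵ s⁻².
N = √(1.3771 × 10⁻⁵) = 3.7109 × 10⁻³ rad s⁻¹ → T = 2π/N = 1.6932 × 10³ s = 28.220 min ≈ 28.2 min.

28.2 min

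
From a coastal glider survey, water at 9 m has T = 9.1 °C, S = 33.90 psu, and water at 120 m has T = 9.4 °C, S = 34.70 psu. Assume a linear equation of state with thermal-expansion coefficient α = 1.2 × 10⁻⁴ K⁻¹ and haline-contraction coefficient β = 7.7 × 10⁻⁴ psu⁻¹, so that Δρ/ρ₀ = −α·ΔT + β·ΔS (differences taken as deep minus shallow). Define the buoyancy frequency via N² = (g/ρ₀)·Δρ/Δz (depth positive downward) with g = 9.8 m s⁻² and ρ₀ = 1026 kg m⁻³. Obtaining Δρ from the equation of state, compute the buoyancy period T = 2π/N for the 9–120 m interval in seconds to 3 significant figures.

878 s

ΔT = +0.3 K, ΔS = +0.80 psu (deep − shallow).
Δρ/ρ₀ = −αΔT + βΔS = -3.60 × 10⁻⁵ + 6.16 × 10⁻⁴ = 5.80 × 10⁻⁴, so Δρ ≈ 0.5951 kg m⁻³.
N² = (g/ρ₀)·Δρ/Δz = g·(Δρ/ρ₀)/Δz = 9.8 × 5.80 × 10⁻⁴ / 111 = 5.1207 × 10⁻⁵ s⁻².
N = √(5.1207 × 10⁻⁵) = 7.1559 × 10⁻³ rad s⁻¹ → T = 2π/N = 878.04 s ≈ 878 s.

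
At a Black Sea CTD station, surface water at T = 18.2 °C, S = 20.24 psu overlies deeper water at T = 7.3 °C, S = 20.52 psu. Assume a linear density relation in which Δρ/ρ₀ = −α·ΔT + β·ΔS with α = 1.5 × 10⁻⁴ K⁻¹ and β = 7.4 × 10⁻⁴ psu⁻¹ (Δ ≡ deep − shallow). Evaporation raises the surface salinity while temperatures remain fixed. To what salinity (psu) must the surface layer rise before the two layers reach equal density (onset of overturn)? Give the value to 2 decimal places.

22.73 psu

Neutral buoyancy requires −α(T_deep − T_surf) + β(S_deep − S_surf′) = 0.
S_surf′ = S_deep − (α/β)·ΔT = 20.52 − (1.5 × 10⁻⁴/7.4 × 10⁻⁴)·(-10.9) = 22.7295 psu.
Increase required: 22.7295 − 20.24 = 2.4895 psu.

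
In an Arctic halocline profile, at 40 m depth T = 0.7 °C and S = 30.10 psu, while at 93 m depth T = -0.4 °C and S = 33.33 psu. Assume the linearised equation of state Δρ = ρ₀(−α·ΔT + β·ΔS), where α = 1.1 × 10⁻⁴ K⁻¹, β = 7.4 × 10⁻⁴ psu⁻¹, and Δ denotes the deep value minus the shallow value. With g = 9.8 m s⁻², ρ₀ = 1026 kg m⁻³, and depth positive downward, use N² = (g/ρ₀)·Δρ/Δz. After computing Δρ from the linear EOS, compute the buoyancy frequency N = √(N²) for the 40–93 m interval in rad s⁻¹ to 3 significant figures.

0.0215 rad s⁻¹

ΔT = -1.1 K, ΔS = +3.23 psu (deep − shallow).
Δρ/ρ₀ = −αΔT + βΔS = 1.21 × 10⁻⁴ + 2.3902 × 10⁻³ = 2.5112 × 10⁻³, so Δρ ≈ 2.576 kg m⁻³.
N² = (g/ρ₀)·Δρ/Δz = g·(Δρ/ρ₀)/Δz = 9.8 × 2.5112 × 10⁻³ / 53 = 4.6434 × 10⁻⁴ s⁻².
N = √(4.6434 × 10⁻⁴) = 0.021549 rad s⁻¹ ≈ 0.0215 rad s⁻¹.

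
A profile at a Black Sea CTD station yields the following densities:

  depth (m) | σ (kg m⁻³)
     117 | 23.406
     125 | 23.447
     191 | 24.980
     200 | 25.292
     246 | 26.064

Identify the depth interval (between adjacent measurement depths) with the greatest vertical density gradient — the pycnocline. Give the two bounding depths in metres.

191–200 m

Compute the density gradient over each adjacent pair:
  117–125 m: Δρ/Δz = 0.041/8 = 5.1 × 10⁻³ kg m⁻⁴
  125–191 m: Δρ/Δz = 1.533/66 = 0.023 kg m⁻⁴
  191–200 m: Δρ/Δz = 0.312/9 = 0.035 kg m⁻⁴
  200–246 m: Δρ/Δz = 0.772/46 = 0.017 kg m⁻⁴
The largest gradient is in the 191–200 m interval — the pycnocline.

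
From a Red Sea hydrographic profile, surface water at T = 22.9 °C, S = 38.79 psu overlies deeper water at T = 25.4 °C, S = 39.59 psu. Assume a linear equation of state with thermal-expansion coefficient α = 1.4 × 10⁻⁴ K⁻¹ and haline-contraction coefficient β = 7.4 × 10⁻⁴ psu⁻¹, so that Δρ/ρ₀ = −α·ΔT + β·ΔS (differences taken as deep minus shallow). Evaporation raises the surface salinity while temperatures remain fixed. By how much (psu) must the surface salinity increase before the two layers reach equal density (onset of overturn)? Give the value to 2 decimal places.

Neutral buoyancy requires −α(T_deep − T_surf) + β(S_deep − S_surf′) = 0.
S_surf′ = S_deep − (α/β)·ΔT = 39.59 − (1.4 × 10⁻⁴/7.4 × 10⁻⁴)·(+2.5) = 39.1170 psu.
Increase required: 39.1170 − 38.79 = 0.3270 psu.

0.33 psu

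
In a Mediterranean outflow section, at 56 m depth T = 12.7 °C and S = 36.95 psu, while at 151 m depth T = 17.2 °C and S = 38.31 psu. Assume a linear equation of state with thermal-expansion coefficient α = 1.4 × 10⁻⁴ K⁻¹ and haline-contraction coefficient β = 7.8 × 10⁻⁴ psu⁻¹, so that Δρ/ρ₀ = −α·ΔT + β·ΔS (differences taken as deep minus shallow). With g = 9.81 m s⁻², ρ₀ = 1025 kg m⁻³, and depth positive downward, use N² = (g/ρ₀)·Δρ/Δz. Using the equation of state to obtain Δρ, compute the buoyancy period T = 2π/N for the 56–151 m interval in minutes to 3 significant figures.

15.7 min

ΔT = +4.5 K, ΔS = +1.36 psu (deep − shallow).
Δρ/ρ₀ = −αΔT + βΔS = -6.30 × 10⁻⁴ + 1.0608 × 10⁻³ = 4.308 × 10⁻⁴, so Δρ ≈ 0.4416 kg m⁻³.
N² = (g/ρ₀)·Δρ/Δz = g·(Δρ/ρ₀)/Δz = 9.81 × 4.308 × 10⁻⁴ / 95 = 4.4486 × 10⁻⁵ s⁻².
N = √(4.4486 × 10⁻⁵) = 6.6698 × 10⁻³ rad s⁻¹ → T = 2π/N = 942.04 s = 15.701 min ≈ 15.7 min.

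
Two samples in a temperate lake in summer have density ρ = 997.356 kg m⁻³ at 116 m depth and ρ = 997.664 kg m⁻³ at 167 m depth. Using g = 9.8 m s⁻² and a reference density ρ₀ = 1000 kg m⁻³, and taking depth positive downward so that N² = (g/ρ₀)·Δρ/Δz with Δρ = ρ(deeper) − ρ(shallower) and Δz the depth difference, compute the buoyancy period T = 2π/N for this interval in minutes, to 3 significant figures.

13.6 min

Δρ = 997.664 − 997.356 = 0.308 kg m⁻³ over Δz = 167 − 116 = 51 m.
N² = (9.8/1000) × (0.308/51) = 5.9184 × 10⁻⁵ s⁻².
N = √(5.9184 × 10⁻⁵) = 7.6931 × 10⁻³ rad s⁻¹, so T = 2π/N = 816.73 s = 13.612 min ≈ 13.6 min.
N² > 0, so the interval is statically stable.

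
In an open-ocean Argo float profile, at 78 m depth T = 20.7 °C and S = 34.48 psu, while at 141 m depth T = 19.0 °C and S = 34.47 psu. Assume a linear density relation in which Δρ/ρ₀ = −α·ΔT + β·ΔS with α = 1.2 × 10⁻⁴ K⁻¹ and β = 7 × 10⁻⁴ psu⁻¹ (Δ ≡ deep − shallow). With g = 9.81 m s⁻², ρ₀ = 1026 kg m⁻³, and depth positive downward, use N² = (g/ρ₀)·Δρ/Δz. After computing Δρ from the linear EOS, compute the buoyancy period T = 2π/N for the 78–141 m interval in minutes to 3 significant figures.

ΔT = -1.7 K, ΔS = -0.01 psu (deep − shallow).
Δρ/ρ₀ = −αΔT + βΔS = 2.04 × 10⁻⁴ − 7.00 × 10⁻⁶ = 1.97 × 10⁻⁴, so Δρ ≈ 0.2021 kg m⁻³.
N² = (g/ρ₀)·Δρ/Δz = g·(Δρ/ρ₀)/Δz = 9.81 × 1.97 × 10⁻⁴ / 63 = 3.0676 × 10⁻⁵ s⁻².
N = √(3.0676 × 10⁻⁵) = 5.5386 × 10⁻³ rad s⁻¹ → T = 2π/N = 1.1344 × 10³ s = 18.907 min ≈ 18.9 min.

18.9 min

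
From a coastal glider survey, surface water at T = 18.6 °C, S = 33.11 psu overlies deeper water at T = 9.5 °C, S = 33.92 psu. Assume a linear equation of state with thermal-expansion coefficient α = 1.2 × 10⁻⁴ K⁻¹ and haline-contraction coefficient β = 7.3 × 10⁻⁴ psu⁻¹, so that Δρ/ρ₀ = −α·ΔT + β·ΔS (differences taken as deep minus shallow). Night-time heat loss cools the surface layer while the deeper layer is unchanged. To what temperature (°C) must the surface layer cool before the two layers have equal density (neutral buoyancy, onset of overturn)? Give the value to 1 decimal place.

Neutral buoyancy requires Δρ = 0, i.e. −α(T_deep − T_surf′) + β(S_deep − S_surf) = 0.
T_surf′ = T_deep − (β/α)·ΔS = 9.5 − (7.3 × 10⁻⁴/1.2 × 10⁻⁴)·(+0.81) = 4.572 °C.
Cooling required: 18.6 − (4.572) = 14.028 °C.

4.6 °C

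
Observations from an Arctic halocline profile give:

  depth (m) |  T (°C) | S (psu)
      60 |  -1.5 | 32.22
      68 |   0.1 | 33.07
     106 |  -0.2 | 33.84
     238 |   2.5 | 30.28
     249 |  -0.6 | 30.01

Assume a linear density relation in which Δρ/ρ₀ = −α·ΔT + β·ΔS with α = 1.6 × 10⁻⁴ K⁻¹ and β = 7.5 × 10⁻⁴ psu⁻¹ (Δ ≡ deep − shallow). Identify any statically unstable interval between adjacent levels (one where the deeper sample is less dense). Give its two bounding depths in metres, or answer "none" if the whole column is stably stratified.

Evaluate Δρ/ρ₀ = −αΔT + βΔS across each adjacent pair:
  60–68 m: −αΔT+βΔS = −(1.6 × 10⁻⁴)(+1.6)+(7.5 × 10⁻⁴)(+0.85) = 3.8 × 10⁻⁴ → stable
  68–106 m: −αΔT+βΔS = −(1.6 × 10⁻⁴)(-0.3)+(7.5 × 10⁻⁴)(+0.77) = 6.3 × 10⁻⁴ → stable
  106–238 m: −αΔT+βΔS = −(1.6 × 10⁻⁴)(+2.7)+(7.5 × 10⁻⁴)(-3.56) = -3.1 × 10⁻³ → UNSTABLE
  238–249 m: −αΔT+βΔS = −(1.6 × 10⁻⁴)(-3.1)+(7.5 × 10⁻⁴)(-0.27) = 2.9 × 10⁻⁴ → stable
The 106–238 m interval has Δρ < 0: lighter water underlies denser water.

106–238 m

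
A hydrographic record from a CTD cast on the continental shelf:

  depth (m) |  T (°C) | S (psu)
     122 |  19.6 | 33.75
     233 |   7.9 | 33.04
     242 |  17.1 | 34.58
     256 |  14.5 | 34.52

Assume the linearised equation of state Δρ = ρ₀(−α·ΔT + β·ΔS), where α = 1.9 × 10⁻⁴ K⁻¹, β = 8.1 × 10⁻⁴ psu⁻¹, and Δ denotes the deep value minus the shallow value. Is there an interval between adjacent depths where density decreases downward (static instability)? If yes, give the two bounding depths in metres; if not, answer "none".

Evaluate Δρ/ρ₀ = −αΔT + βΔS across each adjacent pair:
  122–233 m: −αΔT+βΔS = −(1.9 × 10⁻⁴)(-11.7)+(8.1 × 10⁻⁴)(-0.71) = 1.6 × 10⁻³ → stable
  233–242 m: −αΔT+βΔS = −(1.9 × 10⁻⁴)(+9.2)+(8.1 × 10⁻⁴)(+1.54) = -5.0 × 10⁻⁴ → UNSTABLE
  242–256 m: −αΔT+βΔS = −(1.9 × 10⁻⁴)(-2.6)+(8.1 × 10⁻⁴)(-0.06) = 4.5 × 10⁻⁴ → stable
The 233–242 m interval has Δρ < 0: lighter water underlies denser water.

233–242 m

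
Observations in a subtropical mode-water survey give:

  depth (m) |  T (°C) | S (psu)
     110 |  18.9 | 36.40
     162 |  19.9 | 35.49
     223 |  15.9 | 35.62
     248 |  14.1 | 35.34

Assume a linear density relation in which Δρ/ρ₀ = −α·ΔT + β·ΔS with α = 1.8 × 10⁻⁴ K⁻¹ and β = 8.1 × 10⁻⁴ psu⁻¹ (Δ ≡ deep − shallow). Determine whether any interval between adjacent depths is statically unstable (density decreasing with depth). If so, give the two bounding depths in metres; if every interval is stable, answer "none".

Evaluate Δρ/ρ₀ = −αΔT + βΔS across each adjacent pair:
  110–162 m: −αΔT+βΔS = −(1.8 × 10⁻⁴)(+1.0)+(8.1 × 10⁻⁴)(-0.91) = -9.2 × 10⁻⁴ → UNSTABLE
  162–223 m: −αΔT+βΔS = −(1.8 × 10⁻⁴)(-4.0)+(8.1 × 10⁻⁴)(+0.13) = 8.3 × 10⁻⁴ → stable
  223–248 m: −αΔT+βΔS = −(1.8 × 10⁻⁴)(-1.8)+(8.1 × 10⁻⁴)(-0.28) = 9.7 × 10⁻⁵ → stable
The 110–162 m interval has Δρ < 0: lighter water underlies denser water.

110–162 m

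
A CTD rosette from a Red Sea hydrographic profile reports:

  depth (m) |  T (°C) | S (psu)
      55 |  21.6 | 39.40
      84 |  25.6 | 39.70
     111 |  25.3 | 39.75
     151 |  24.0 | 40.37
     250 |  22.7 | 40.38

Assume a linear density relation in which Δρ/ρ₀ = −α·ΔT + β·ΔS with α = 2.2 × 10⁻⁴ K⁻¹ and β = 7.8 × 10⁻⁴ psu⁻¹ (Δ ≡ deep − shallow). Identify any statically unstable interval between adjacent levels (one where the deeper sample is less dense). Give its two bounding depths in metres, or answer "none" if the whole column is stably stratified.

Evaluate Δρ/ρ₀ = −αΔT + βΔS across each adjacent pair:
  55–84 m: −αΔT+βΔS = −(2.2 × 10⁻⁴)(+4.0)+(7.8 × 10⁻⁴)(+0.30) = -6.5 × 10⁻⁴ → UNSTABLE
  84–111 m: −αΔT+βΔS = −(2.2 × 10⁻⁴)(-0.3)+(7.8 × 10⁻⁴)(+0.05) = 1.1 × 10⁻⁴ → stable
  111–151 m: −αΔT+βΔS = −(2.2 × 10⁻⁴)(-1.3)+(7.8 × 10⁻⁴)(+0.62) = 7.7 × 10⁻⁴ → stable
  151–250 m: −αΔT+βΔS = −(2.2 × 10⁻⁴)(-1.3)+(7.8 × 10⁻⁴)(+0.01) = 2.9 × 10⁻⁴ → stable
The 55–84 m interval has Δρ < 0: lighter water underlies denser water.

55–84 m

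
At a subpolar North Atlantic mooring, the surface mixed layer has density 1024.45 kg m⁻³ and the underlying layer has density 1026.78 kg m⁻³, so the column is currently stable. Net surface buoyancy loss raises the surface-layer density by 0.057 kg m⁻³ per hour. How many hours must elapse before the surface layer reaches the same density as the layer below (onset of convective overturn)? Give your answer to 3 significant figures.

Density deficit of the surface layer: 1026.78 − 1024.45 = 2.33 kg m⁻³.
Required change = 2.33 / 0.057 = 40.9 hours.

40.9 hours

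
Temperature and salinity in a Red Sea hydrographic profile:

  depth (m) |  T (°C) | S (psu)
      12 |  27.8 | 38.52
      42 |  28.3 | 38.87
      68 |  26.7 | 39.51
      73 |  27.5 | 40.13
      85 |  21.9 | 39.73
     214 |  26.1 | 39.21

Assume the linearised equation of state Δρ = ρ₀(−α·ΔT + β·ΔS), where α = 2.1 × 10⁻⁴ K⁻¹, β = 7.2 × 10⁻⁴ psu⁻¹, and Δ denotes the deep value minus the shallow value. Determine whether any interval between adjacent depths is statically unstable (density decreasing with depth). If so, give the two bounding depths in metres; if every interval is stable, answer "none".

85–214 m

Evaluate Δρ/ρ₀ = −αΔT + βΔS across each adjacent pair:
  12–42 m: −αΔT+βΔS = −(2.1 × 10⁻⁴)(+0.5)+(7.2 × 10⁻⁴)(+0.35) = 1.5 × 10⁻⁴ → stable
  42–68 m: −αΔT+βΔS = −(2.1 × 10⁻⁴)(-1.6)+(7.2 × 10⁻⁴)(+0.64) = 8.0 × 10⁻⁴ → stable
  68–73 m: −αΔT+βΔS = −(2.1 × 10⁻⁴)(+0.8)+(7.2 × 10⁻⁴)(+0.62) = 2.8 × 10⁻⁴ → stable
  73–85 m: −αΔT+βΔS = −(2.1 × 10⁻⁴)(-5.6)+(7.2 × 10⁻⁴)(-0.40) = 8.9 × 10⁻⁴ → stable
  85–214 m: −αΔT+βΔS = −(2.1 × 10⁻⁴)(+4.2)+(7.2 × 10⁻⁴)(-0.52) = -1.3 × 10⁻³ → UNSTABLE
The 85–214 m interval has Δρ < 0: lighter water underlies denser water.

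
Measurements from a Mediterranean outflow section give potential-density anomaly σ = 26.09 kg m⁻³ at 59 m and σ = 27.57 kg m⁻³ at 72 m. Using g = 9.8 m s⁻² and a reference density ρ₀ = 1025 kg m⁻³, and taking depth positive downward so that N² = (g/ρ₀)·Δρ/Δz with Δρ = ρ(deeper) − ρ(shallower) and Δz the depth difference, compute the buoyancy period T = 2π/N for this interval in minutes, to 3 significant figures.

3.17 min

Δρ = 1027.57 − 1026.09 = 1.48 kg m⁻³ over Δz = 72 − 59 = 13 m.
N² = (9.8/1025) × (1.48/13) = 1.0885 × 10⁻³ s⁻².
N = √(1.0885 × 10⁻³) = 0.032992 rad s⁻¹, so T = 2π/N = 190.45 s = 3.1742 min ≈ 3.17 min.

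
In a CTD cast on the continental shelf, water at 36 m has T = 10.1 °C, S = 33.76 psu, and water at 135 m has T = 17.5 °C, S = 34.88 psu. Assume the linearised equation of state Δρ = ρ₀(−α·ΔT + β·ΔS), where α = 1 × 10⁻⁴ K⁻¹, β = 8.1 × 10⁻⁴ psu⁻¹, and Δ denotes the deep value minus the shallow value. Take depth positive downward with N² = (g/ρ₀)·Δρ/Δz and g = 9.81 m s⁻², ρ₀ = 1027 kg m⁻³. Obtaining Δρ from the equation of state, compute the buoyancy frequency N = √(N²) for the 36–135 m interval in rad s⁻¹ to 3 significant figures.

4.07 × 10⁻³ rad s⁻¹

ΔT = +7.4 K, ΔS = +1.12 psu (deep − shallow).
Δρ/ρ₀ = −αΔT + βΔS = -7.40 × 10⁻⁴ + 9.072 × 10⁻⁴ = 1.672 × 10⁻⁴, so Δρ ≈ 0.1717 kg m⁻³.
N² = (g/ρ₀)·Δρ/Δz = g·(Δρ/ρ₀)/Δz = 9.81 × 1.672 × 10⁻⁴ / 99 = 1.6568 × 10⁻⁵ s⁻².
N = √(1.6568 × 10⁻⁵) = 4.0704 × 10⁻³ rad s⁻¹ ≈ 4.07 × 10⁻³ rad s⁻¹.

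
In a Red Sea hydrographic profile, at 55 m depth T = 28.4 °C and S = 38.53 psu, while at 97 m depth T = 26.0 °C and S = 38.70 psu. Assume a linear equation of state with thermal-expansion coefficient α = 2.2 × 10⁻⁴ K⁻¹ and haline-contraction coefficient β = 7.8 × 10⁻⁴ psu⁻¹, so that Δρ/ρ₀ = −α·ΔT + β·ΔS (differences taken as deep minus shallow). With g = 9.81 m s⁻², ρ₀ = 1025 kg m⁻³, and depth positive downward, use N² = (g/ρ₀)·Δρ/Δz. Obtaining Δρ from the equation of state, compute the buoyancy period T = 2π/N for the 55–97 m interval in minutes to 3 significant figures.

8.43 min

ΔT = -2.4 K, ΔS = +0.17 psu (deep − shallow).
Δρ/ρ₀ = −αΔT + βΔS = 5.28 × 10⁻⁴ + 1.326 × 10⁻⁴ = 6.606 × 10⁻⁴, so Δρ ≈ 0.6771 kg m⁻³.
N² = (g/ρ₀)·Δρ/Δz = g·(Δρ/ρ₀)/Δz = 9.81 × 6.606 × 10⁻⁴ / 42 = 1.5430 × 10⁻⁴ s⁻².
N = √(1.5430 × 10⁻⁴) = 0.012422 rad s⁻¹ → T = 2π/N = 505.81 s = 8.4302 min ≈ 8.43 min.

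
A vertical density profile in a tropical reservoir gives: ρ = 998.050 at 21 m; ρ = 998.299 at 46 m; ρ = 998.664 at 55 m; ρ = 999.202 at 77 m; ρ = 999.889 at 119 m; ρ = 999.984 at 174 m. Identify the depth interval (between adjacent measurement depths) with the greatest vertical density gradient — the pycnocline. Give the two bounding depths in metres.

Compute the density gradient over each adjacent pair:
  21–46 m: Δρ/Δz = 0.249/25 = 0.010 kg m⁻⁴
  46–55 m: Δρ/Δz = 0.365/9 = 0.041 kg m⁻⁴
  55–77 m: Δρ/Δz = 0.538/22 = 0.024 kg m⁻⁴
  77–119 m: Δρ/Δz = 0.687/42 = 0.016 kg m⁻⁴
  119–174 m: Δρ/Δz = 0.095/55 = 1.7 × 10⁻³ kg m⁻⁴
The largest gradient is in the 46–55 m interval — the pycnocline.

46–55 m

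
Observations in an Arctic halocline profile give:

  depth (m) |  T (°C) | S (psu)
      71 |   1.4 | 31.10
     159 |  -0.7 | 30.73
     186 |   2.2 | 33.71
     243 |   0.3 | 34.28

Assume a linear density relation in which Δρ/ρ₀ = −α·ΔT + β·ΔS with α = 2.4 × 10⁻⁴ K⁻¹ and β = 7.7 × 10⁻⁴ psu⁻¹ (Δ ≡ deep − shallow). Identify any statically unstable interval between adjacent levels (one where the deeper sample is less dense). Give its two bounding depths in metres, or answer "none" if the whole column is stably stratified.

none

Evaluate Δρ/ρ₀ = −αΔT + βΔS across each adjacent pair:
  71–159 m: −αΔT+βΔS = −(2.4 × 10⁻⁴)(-2.1)+(7.7 × 10⁻⁴)(-0.37) = 2.2 × 10⁻⁴ → stable
  159–186 m: −αΔT+βΔS = −(2.4 × 10⁻⁴)(+2.9)+(7.7 × 10⁻⁴)(+2.98) = 1.6 × 10⁻³ → stable
  186–243 m: −αΔT+βΔS = −(2.4 × 10⁻⁴)(-1.9)+(7.7 × 10⁻⁴)(+0.57) = 8.9 × 10⁻⁴ → stable
Every interval has Δρ > 0: the column is stably stratified throughout.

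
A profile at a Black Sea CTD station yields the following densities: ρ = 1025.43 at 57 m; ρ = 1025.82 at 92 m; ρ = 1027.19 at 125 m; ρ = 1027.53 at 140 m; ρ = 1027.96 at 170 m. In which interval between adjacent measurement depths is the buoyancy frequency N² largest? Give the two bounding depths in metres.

92–125 m

Compute the density gradient over each adjacent pair:
  57–92 m: Δρ/Δz = 0.39/35 = 0.011 kg m⁻⁴
  92–125 m: Δρ/Δz = 1.37/33 = 0.042 kg m⁻⁴
  125–140 m: Δρ/Δz = 0.34/15 = 0.023 kg m⁻⁴
  140–170 m: Δρ/Δz = 0.43/30 = 0.014 kg m⁻⁴
The largest gradient is in the 92–125 m interval — the pycnocline.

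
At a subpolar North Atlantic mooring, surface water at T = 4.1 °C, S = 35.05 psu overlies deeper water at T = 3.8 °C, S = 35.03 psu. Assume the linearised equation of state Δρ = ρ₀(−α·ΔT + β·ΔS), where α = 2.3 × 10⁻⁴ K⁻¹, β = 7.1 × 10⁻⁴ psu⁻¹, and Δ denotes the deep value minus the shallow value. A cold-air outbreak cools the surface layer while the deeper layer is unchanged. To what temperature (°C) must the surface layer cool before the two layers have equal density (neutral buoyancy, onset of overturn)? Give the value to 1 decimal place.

Neutral buoyancy requires Δρ = 0, i.e. −α(T_deep − T_surf′) + β(S_deep − S_surf) = 0.
T_surf′ = T_deep − (β/α)·ΔS = 3.8 − (7.1 × 10⁻⁴/2.3 × 10⁻⁴)·(-0.02) = 3.862 °C.
Cooling required: 4.1 − (3.862) = 0.238 °C.

3.9 °C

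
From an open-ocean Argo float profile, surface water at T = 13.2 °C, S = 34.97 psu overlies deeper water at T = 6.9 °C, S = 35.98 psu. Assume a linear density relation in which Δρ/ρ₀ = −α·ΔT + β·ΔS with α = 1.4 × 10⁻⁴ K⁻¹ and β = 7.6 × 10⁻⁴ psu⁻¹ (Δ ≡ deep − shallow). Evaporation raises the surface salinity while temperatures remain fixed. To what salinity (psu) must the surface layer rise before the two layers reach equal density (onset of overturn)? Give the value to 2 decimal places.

37.14 psu

Neutral buoyancy requires −α(T_deep − T_surf) + β(S_deep − S_surf′) = 0.
S_surf′ = S_deep − (α/β)·ΔT = 35.98 − (1.4 × 10⁻⁴/7.6 × 10⁻⁴)·(-6.3) = 37.1405 psu.
Increase required: 37.1405 − 34.97 = 2.1705 psu.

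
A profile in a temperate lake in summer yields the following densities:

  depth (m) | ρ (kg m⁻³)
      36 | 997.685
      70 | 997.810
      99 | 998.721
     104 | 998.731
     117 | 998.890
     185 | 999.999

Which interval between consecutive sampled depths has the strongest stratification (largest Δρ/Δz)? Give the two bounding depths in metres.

70–99 m

Compute the density gradient over each adjacent pair:
  36–70 m: Δρ/Δz = 0.125/34 = 3.7 × 10⁻³ kg m⁻⁴
  70–99 m: Δρ/Δz = 0.911/29 = 0.031 kg m⁻⁴
  99–104 m: Δρ/Δz = 0.010/5 = 2.0 × 10⁻³ kg m⁻⁴
  104–117 m: Δρ/Δz = 0.159/13 = 0.012 kg m⁻⁴
  117–185 m: Δρ/Δz = 1.109/68 = 0.016 kg m⁻⁴
The largest gradient is in the 70–99 m interval — the pycnocline.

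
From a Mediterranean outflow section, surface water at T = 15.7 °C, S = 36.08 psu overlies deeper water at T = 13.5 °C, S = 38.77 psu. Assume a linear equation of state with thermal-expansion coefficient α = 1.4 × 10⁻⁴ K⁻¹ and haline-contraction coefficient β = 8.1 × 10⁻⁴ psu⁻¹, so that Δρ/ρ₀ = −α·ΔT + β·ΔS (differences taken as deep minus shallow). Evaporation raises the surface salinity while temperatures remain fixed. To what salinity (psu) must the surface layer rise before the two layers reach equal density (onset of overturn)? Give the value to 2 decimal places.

Neutral buoyancy requires −α(T_deep − T_surf) + β(S_deep − S_surf′) = 0.
S_surf′ = S_deep − (α/β)·ΔT = 38.77 − (1.4 × 10⁻⁴/8.1 × 10⁻⁴)·(-2.2) = 39.1502 psu.
Increase required: 39.1502 − 36.08 = 3.0702 psu.

39.15 psu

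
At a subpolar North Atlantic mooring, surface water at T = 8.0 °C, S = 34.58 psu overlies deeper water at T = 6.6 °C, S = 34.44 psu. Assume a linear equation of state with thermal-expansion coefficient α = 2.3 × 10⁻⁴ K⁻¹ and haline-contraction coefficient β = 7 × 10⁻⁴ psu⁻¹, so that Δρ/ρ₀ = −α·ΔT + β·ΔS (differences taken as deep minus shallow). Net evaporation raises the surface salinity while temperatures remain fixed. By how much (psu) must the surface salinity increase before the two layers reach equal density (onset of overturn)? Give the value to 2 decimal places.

0.32 psu

Neutral buoyancy requires −α(T_deep − T_surf) + β(S_deep − S_surf′) = 0.
S_surf′ = S_deep − (α/β)·ΔT = 34.44 − (2.3 × 10⁻⁴/7 × 10⁻⁴)·(-1.4) = 34.9000 psu.
Increase required: 34.9000 − 34.58 = 0.3200 psu.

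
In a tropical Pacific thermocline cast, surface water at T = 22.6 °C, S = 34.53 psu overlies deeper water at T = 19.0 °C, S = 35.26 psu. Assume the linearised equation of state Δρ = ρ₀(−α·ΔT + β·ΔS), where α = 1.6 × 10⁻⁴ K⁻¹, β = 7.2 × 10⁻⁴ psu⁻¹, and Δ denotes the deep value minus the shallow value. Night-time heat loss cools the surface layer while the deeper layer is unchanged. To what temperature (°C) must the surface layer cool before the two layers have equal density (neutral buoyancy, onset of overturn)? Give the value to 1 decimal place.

15.7 °C

Neutral buoyancy requires Δρ = 0, i.e. −α(T_deep − T_surf′) + β(S_deep − S_surf) = 0.
T_surf′ = T_deep − (β/α)·ΔS = 19.0 − (7.2 × 10⁻⁴/1.6 × 10⁻⁴)·(+0.73) = 15.715 °C.
Cooling required: 22.6 − (15.715) = 6.885 °C.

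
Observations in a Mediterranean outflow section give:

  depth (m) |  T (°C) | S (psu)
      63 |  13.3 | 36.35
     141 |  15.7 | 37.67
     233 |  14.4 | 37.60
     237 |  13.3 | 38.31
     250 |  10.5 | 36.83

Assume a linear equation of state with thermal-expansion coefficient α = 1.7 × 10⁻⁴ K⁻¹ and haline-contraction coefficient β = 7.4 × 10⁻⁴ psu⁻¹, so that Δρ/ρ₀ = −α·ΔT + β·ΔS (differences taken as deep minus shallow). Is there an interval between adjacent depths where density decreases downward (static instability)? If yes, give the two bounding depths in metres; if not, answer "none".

Evaluate Δρ/ρ₀ = −αΔT + βΔS across each adjacent pair:
  63–141 m: −αΔT+βΔS = −(1.7 × 10⁻⁴)(+2.4)+(7.4 × 10⁻⁴)(+1.32) = 5.7 × 10⁻⁴ → stable
  141–233 m: −αΔT+βΔS = −(1.7 × 10⁻⁴)(-1.3)+(7.4 × 10⁻⁴)(-0.07) = 1.7 × 10⁻⁴ → stable
  233–237 m: −αΔT+βΔS = −(1.7 × 10⁻⁴)(-1.1)+(7.4 × 10⁻⁴)(+0.71) = 7.1 × 10⁻⁴ → stable
  237–250 m: −αΔT+βΔS = −(1.7 × 10⁻⁴)(-2.8)+(7.4 × 10⁻⁴)(-1.48) = -6.2 × 10⁻⁴ → UNSTABLE
The 237–250 m interval has Δρ < 0: lighter water underlies denser water.

237–250 m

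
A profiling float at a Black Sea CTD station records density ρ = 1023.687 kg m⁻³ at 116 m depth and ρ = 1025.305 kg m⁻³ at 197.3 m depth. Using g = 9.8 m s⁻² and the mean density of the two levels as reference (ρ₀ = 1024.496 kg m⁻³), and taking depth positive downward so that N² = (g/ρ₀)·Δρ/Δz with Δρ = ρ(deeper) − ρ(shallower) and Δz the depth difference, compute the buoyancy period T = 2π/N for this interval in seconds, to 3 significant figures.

Δρ = 1025.305 − 1023.687 = 1.618 kg m⁻³ over Δz = 197.3 − 116 = 81.3 m.
N² = (9.8/1024.496) × (1.618/81.3) = 1.9037 × 10⁻⁴ s⁻².
N = √(1.9037 × 10⁻⁴) = 0.013797 rad s⁻¹, so T = 2π/N = 455.40 s ≈ 455 s.
N² > 0, so the interval is statically stable.

455 s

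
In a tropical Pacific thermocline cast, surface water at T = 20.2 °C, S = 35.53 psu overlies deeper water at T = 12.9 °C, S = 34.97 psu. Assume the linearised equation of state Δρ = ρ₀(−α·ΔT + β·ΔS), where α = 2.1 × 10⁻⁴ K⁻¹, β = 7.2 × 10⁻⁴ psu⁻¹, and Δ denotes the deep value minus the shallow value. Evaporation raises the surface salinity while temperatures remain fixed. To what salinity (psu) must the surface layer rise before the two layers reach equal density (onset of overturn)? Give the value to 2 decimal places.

37.10 psu

Neutral buoyancy requires −α(T_deep − T_surf) + β(S_deep − S_surf′) = 0.
S_surf′ = S_deep − (α/β)·ΔT = 34.97 − (2.1 × 10⁻⁴/7.2 × 10⁻⁴)·(-7.3) = 37.0992 psu.
Increase required: 37.0992 − 35.53 = 1.5692 psu.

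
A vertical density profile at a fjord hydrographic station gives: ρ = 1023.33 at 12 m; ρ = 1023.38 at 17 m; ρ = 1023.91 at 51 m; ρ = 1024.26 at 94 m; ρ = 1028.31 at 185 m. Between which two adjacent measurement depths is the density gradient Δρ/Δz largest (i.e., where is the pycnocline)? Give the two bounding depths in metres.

94–185 m

Compute the density gradient over each adjacent pair:
  12–17 m: Δρ/Δz = 0.05/5 = 0.010 kg m⁻⁴
  17–51 m: Δρ/Δz = 0.53/34 = 0.016 kg m⁻⁴
  51–94 m: Δρ/Δz = 0.35/43 = 8.1 × 10⁻³ kg m⁻⁴
  94–185 m: Δρ/Δz = 4.05/91 = 0.045 kg m⁻⁴
The largest gradient is in the 94–185 m interval — the pycnocline.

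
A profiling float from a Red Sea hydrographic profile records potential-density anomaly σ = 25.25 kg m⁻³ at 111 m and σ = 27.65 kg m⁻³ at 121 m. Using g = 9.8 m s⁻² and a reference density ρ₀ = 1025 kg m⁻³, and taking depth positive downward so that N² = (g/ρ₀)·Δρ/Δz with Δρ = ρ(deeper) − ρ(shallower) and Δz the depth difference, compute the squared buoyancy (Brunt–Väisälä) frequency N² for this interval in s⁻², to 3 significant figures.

2.29 × 10⁻³ s⁻²

Δρ = 1027.65 − 1025.25 = 2.40 kg m⁻³ over Δz = 121 − 111 = 10 m.
N² = (9.8/1025) × (2.40/10) = 2.2946 × 10⁻³ s⁻² ≈ 2.29 × 10⁻³ s⁻².
Since Δρ > 0 the layer is stably stratified.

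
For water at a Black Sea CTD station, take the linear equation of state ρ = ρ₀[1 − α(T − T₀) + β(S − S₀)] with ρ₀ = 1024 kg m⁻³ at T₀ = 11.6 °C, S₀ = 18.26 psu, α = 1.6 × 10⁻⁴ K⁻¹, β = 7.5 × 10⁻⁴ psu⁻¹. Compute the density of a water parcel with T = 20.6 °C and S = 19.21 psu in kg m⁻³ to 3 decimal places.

T − T₀ = +9.0 K, S − S₀ = +0.95 psu.
Bracket = 1 − α·(+9.0) + β·(+0.95) = 1 + (-7.275 × 10⁻⁴) = 0.9992725.
ρ = 1024 × 0.9992725 = 1023.255 kg m⁻³.

1023.255 kg m⁻³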